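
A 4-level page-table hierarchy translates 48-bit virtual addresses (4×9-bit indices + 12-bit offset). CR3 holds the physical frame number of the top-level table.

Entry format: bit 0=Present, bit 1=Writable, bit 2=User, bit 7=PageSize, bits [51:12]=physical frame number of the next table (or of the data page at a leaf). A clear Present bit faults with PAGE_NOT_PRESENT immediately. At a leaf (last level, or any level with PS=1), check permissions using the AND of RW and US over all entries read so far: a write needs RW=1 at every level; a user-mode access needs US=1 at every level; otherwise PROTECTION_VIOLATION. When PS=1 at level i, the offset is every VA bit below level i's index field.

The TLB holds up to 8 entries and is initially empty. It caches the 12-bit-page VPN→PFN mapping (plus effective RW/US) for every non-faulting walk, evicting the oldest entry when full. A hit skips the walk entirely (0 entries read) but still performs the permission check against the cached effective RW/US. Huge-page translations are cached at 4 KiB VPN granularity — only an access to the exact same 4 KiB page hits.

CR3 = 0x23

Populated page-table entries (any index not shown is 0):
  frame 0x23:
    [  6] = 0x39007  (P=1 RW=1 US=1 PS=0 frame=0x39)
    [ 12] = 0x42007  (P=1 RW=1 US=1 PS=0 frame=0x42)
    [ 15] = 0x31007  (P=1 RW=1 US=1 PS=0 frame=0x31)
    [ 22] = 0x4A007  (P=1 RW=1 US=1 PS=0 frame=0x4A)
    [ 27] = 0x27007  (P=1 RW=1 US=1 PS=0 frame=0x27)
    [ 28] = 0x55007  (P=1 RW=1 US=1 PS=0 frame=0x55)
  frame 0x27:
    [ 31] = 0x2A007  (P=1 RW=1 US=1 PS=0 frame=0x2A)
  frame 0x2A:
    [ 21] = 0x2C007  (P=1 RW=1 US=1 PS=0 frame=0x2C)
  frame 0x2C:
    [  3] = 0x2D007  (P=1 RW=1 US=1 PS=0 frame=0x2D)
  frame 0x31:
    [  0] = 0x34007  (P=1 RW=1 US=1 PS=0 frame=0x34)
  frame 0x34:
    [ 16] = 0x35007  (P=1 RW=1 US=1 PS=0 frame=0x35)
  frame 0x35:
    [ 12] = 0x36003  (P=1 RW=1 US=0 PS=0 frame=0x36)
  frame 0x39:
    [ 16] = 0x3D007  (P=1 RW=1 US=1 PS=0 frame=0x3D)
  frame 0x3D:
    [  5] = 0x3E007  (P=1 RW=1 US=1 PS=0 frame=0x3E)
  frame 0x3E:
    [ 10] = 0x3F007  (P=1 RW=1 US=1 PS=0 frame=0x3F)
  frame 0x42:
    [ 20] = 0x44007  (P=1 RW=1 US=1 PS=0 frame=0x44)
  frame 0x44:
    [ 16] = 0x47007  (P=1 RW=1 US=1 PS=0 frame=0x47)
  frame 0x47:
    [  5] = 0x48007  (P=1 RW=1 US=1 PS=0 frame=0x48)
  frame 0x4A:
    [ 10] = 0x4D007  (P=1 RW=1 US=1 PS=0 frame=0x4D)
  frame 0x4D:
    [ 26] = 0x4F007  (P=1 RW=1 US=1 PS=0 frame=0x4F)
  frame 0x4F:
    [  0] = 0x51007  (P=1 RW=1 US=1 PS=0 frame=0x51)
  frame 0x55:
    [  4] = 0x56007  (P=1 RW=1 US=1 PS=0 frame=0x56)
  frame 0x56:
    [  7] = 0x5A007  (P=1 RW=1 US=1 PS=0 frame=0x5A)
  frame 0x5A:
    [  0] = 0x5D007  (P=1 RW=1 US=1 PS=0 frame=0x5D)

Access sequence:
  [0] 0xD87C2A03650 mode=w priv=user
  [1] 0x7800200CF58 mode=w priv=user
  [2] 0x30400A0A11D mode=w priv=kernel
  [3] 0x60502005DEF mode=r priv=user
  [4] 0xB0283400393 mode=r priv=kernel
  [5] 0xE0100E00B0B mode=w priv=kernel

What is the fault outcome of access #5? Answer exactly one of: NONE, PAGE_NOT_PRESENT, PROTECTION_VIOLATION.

Trace:
#0 VA=0xD87C2A03650 (w,user):
  L0: frame=0x23 idx=27 entry=0x27007 [P=1 RW=1 US=1 PS=0]
  L1: frame=0x27 idx=31 entry=0x2A007 [P=1 RW=1 US=1 PS=0]
  L2: frame=0x2A idx=21 entry=0x2C007 [P=1 RW=1 US=1 PS=0]
  L3: frame=0x2C idx=3 entry=0x2D007 [P=1 RW=1 US=1 PS=0]
  ⇒ phys 0x2D650  [4 reads]
#1 VA=0x7800200CF58 (w,user):
  L0: frame=0x23 idx=15 entry=0x31007 [P=1 RW=1 US=1 PS=0]
  L1: frame=0x31 idx=0 entry=0x34007 [P=1 RW=1 US=1 PS=0]
  L2: frame=0x34 idx=16 entry=0x35007 [P=1 RW=1 US=1 PS=0]
  L3: frame=0x35 idx=12 entry=0x36003 [P=1 RW=1 US=0 PS=0]
  → PROTECTION_VIOLATION  (4 entries read)
#2 VA=0x30400A0A11D (w,kernel):
  L0: frame=0x23 idx=6 entry=0x39007 [P=1 RW=1 US=1 PS=0]
  L1: frame=0x39 idx=16 entry=0x3D007 [P=1 RW=1 US=1 PS=0]
  L2: frame=0x3D idx=5 entry=0x3E007 [P=1 RW=1 US=1 PS=0]
  L3: frame=0x3E idx=10 entry=0x3F007 [P=1 RW=1 US=1 PS=0]
  ⇒ phys 0x3F11D  [4 reads]
#3 VA=0x60502005DEF (r,user):
  L0: frame=0x23 idx=12 entry=0x42007 [P=1 RW=1 US=1 PS=0]
  L1: frame=0x42 idx=20 entry=0x44007 [P=1 RW=1 US=1 PS=0]
  L2: frame=0x44 idx=16 entry=0x47007 [P=1 RW=1 US=1 PS=0]
  L3: frame=0x47 idx=5 entry=0x48007 [P=1 RW=1 US=1 PS=0]
  ⇒ phys 0x48DEF  [4 reads]
#4 VA=0xB0283400393 (r,kernel):
  L0: frame=0x23 idx=22 entry=0x4A007 [P=1 RW=1 US=1 PS=0]
  L1: frame=0x4A idx=10 entry=0x4D007 [P=1 RW=1 US=1 PS=0]
  L2: frame=0x4D idx=26 entry=0x4F007 [P=1 RW=1 US=1 PS=0]
  L3: frame=0x4F idx=0 entry=0x51007 [P=1 RW=1 US=1 PS=0]
  ⇒ phys 0x51393  [4 reads]
#5 VA=0xE0100E00B0B (w,kernel):
  L0: frame=0x23 idx=28 entry=0x55007 [P=1 RW=1 US=1 PS=0]
  L1: frame=0x55 idx=4 entry=0x56007 [P=1 RW=1 US=1 PS=0]
  L2: frame=0x56 idx=7 entry=0x5A007 [P=1 RW=1 US=1 PS=0]
  L3: frame=0x5A idx=0 entry=0x5D007 [P=1 RW=1 US=1 PS=0]
  ⇒ phys 0x5DB0B  [4 reads]

Access #5 fault: NONE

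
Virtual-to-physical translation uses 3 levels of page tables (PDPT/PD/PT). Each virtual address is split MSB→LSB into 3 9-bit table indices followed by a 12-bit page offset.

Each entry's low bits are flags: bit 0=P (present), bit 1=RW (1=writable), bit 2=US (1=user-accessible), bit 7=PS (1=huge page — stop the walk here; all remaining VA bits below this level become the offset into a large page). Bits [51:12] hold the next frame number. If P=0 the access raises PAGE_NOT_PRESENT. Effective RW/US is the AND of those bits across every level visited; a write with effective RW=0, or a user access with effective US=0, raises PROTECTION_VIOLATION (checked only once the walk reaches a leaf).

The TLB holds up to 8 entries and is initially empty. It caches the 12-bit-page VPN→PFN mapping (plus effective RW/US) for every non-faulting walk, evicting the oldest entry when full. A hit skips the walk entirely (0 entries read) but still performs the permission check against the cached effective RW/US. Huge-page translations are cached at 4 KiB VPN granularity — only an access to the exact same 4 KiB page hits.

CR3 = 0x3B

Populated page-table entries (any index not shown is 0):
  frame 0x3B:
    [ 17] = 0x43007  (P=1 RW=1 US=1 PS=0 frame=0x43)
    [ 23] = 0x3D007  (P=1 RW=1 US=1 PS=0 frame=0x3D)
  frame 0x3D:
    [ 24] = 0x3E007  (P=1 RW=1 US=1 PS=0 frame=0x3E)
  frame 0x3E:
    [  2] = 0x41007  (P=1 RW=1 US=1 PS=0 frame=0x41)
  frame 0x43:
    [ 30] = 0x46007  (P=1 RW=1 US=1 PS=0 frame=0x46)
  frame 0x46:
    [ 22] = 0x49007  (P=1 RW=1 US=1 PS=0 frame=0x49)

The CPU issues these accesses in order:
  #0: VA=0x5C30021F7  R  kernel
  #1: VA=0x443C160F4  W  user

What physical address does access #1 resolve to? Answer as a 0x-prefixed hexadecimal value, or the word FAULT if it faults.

Per-access translation:
#0 VA=0x5C30021F7 (r,kernel):
  lvl0: tbl 0x3B, slot 23 ⇒ 0x3D007 (P1/RW1/US1/PS0)
  lvl1: tbl 0x3D, slot 24 ⇒ 0x3E007 (P1/RW1/US1/PS0)
  lvl2: tbl 0x3E, slot 2 ⇒ 0x41007 (P1/RW1/US1/PS0)
  → PA=0x411F7  (3 entries read)
#1 VA=0x443C160F4 (w,user):
  lvl0: tbl 0x3B, slot 17 ⇒ 0x43007 (P1/RW1/US1/PS0)
  lvl1: tbl 0x43, slot 30 ⇒ 0x46007 (P1/RW1/US1/PS0)
  lvl2: tbl 0x46, slot 22 ⇒ 0x49007 (P1/RW1/US1/PS0)
  → PA=0x490F4  (3 entries read)

Access #1 PA: 0x490F4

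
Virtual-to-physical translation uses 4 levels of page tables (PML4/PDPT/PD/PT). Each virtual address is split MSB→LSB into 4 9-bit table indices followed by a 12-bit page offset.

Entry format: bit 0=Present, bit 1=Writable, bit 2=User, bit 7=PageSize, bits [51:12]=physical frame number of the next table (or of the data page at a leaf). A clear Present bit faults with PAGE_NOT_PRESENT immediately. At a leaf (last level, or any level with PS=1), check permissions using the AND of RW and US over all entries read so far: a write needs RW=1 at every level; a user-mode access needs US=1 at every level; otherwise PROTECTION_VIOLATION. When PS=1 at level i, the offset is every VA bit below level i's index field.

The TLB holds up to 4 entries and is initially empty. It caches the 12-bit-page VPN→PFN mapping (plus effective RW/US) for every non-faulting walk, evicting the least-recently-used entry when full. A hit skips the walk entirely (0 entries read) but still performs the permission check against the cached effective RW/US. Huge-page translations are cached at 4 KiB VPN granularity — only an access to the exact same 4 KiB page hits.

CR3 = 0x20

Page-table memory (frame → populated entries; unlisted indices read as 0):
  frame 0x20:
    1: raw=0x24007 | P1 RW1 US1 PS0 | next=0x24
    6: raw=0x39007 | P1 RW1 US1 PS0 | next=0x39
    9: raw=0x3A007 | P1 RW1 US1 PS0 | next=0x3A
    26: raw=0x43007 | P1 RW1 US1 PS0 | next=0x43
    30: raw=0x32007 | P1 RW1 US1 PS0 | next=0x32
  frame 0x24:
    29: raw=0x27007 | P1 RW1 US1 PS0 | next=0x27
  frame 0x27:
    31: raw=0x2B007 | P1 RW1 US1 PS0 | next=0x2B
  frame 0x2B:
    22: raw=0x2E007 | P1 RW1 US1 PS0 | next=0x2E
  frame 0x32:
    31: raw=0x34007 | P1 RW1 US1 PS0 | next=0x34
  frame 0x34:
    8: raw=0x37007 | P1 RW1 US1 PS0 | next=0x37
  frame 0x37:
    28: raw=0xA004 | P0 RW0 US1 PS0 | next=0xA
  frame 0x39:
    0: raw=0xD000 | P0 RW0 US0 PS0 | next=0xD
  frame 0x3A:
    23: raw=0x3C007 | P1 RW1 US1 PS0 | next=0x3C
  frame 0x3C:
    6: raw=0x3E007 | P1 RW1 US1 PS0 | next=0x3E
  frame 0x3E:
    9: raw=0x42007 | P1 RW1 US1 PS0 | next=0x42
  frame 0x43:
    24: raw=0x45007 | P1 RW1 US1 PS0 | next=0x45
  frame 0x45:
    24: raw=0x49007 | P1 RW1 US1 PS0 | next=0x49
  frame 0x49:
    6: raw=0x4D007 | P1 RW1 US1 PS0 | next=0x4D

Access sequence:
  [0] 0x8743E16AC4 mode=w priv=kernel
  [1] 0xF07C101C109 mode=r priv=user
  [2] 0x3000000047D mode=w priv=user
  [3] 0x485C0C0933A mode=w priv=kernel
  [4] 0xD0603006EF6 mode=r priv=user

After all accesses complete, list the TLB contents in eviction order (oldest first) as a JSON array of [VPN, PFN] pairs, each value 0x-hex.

Trace:
#0 VA=0x8743E16AC4 (w,kernel):
  [0] read 0x20 idx=1: raw=0x24007 flags P=1 W=1 U=1 S=0
  [1] read 0x24 idx=29: raw=0x27007 flags P=1 W=1 U=1 S=0
  [2] read 0x27 idx=31: raw=0x2B007 flags P=1 W=1 U=1 S=0
  [3] read 0x2B idx=22: raw=0x2E007 flags P=1 W=1 U=1 S=0
  → PA=0x2EAC4  (4 entries read)
#1 VA=0xF07C101C109 (r,user):
  [0] read 0x20 idx=30: raw=0x32007 flags P=1 W=1 U=1 S=0
  [1] read 0x32 idx=31: raw=0x34007 flags P=1 W=1 U=1 S=0
  [2] read 0x34 idx=8: raw=0x37007 flags P=1 W=1 U=1 S=0
  [3] read 0x37 idx=28: raw=0xA004 flags P=0 W=0 U=1 S=0
  ✗ PAGE_NOT_PRESENT  [4 reads]
#2 VA=0x3000000047D (w,user):
  [0] read 0x20 idx=6: raw=0x39007 flags P=1 W=1 U=1 S=0
  [1] read 0x39 idx=0: raw=0xD000 flags P=0 W=0 U=0 S=0
  ✗ PAGE_NOT_PRESENT  [2 reads]
#3 VA=0x485C0C0933A (w,kernel):
  [0] read 0x20 idx=9: raw=0x3A007 flags P=1 W=1 U=1 S=0
  [1] read 0x3A idx=23: raw=0x3C007 flags P=1 W=1 U=1 S=0
  [2] read 0x3C idx=6: raw=0x3E007 flags P=1 W=1 U=1 S=0
  [3] read 0x3E idx=9: raw=0x42007 flags P=1 W=1 U=1 S=0
  → PA=0x4233A  (4 entries read)
#4 VA=0xD0603006EF6 (r,user):
  [0] read 0x20 idx=26: raw=0x43007 flags P=1 W=1 U=1 S=0
  [1] read 0x43 idx=24: raw=0x45007 flags P=1 W=1 U=1 S=0
  [2] read 0x45 idx=24: raw=0x49007 flags P=1 W=1 U=1 S=0
  [3] read 0x49 idx=6: raw=0x4D007 flags P=1 W=1 U=1 S=0
  → PA=0x4DEF6  (4 entries read)

TLB: [["0x8743E16", "0x2E"], ["0x485C0C09", "0x42"], ["0xD0603006", "0x4D"]]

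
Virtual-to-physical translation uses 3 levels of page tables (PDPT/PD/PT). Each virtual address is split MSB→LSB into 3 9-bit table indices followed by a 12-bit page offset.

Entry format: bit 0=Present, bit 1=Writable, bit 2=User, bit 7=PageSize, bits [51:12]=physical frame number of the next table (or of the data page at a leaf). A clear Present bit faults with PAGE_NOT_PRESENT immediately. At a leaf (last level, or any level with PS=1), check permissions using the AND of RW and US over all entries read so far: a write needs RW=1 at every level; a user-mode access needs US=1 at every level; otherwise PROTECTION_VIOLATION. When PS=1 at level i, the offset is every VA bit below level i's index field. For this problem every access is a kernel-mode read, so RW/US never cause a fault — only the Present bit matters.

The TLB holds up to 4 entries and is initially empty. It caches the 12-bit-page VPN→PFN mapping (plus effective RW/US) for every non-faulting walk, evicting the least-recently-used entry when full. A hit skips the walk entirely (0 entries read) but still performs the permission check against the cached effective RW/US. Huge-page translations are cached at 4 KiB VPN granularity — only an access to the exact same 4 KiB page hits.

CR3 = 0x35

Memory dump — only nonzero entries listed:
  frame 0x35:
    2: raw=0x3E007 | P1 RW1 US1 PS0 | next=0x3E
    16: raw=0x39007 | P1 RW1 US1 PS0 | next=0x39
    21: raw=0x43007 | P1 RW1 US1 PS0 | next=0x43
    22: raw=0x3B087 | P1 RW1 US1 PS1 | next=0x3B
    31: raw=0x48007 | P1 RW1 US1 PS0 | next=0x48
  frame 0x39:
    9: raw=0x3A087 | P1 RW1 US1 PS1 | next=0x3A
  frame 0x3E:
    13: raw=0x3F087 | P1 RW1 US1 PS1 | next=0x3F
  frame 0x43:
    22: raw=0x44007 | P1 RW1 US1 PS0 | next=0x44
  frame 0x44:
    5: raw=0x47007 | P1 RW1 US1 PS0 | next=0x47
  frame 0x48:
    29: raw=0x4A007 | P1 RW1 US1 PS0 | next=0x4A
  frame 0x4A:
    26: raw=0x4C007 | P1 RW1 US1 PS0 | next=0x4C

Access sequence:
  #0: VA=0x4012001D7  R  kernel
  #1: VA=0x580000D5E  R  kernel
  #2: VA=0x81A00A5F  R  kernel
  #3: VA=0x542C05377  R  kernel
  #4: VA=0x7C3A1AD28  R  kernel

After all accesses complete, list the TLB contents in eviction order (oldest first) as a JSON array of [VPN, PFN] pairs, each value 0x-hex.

Per-access translation:
#0 VA=0x4012001D7 (r,kernel):
  L0: frame=0x35 idx=16 entry=0x39007 [P=1 RW=1 US=1 PS=0]
  L1: frame=0x39 idx=9 entry=0x3A087 [P=1 RW=1 US=1 PS=1]
  ✓ 0x3A1D7 (huge @L1)  — 2 lookups
#1 VA=0x580000D5E (r,kernel):
  L0: frame=0x35 idx=22 entry=0x3B087 [P=1 RW=1 US=1 PS=1]
  ✓ 0x3BD5E (huge @L0)  — 1 lookups
#2 VA=0x81A00A5F (r,kernel):
  L0: frame=0x35 idx=2 entry=0x3E007 [P=1 RW=1 US=1 PS=0]
  L1: frame=0x3E idx=13 entry=0x3F087 [P=1 RW=1 US=1 PS=1]
  ✓ 0x3FA5F (huge @L1)  — 2 lookups
#3 VA=0x542C05377 (r,kernel):
  L0: frame=0x35 idx=21 entry=0x43007 [P=1 RW=1 US=1 PS=0]
  L1: frame=0x43 idx=22 entry=0x44007 [P=1 RW=1 US=1 PS=0]
  L2: frame=0x44 idx=5 entry=0x47007 [P=1 RW=1 US=1 PS=0]
  ✓ 0x47377  — 3 lookups
#4 VA=0x7C3A1AD28 (r,kernel):
  L0: frame=0x35 idx=31 entry=0x48007 [P=1 RW=1 US=1 PS=0]
  L1: frame=0x48 idx=29 entry=0x4A007 [P=1 RW=1 US=1 PS=0]
  L2: frame=0x4A idx=26 entry=0x4C007 [P=1 RW=1 US=1 PS=0]
  ✓ 0x4CD28  — 3 lookups

TLB: [["0x580000", "0x3B"], ["0x81A00", "0x3F"], ["0x542C05", "0x47"], ["0x7C3A1A", "0x4C"]]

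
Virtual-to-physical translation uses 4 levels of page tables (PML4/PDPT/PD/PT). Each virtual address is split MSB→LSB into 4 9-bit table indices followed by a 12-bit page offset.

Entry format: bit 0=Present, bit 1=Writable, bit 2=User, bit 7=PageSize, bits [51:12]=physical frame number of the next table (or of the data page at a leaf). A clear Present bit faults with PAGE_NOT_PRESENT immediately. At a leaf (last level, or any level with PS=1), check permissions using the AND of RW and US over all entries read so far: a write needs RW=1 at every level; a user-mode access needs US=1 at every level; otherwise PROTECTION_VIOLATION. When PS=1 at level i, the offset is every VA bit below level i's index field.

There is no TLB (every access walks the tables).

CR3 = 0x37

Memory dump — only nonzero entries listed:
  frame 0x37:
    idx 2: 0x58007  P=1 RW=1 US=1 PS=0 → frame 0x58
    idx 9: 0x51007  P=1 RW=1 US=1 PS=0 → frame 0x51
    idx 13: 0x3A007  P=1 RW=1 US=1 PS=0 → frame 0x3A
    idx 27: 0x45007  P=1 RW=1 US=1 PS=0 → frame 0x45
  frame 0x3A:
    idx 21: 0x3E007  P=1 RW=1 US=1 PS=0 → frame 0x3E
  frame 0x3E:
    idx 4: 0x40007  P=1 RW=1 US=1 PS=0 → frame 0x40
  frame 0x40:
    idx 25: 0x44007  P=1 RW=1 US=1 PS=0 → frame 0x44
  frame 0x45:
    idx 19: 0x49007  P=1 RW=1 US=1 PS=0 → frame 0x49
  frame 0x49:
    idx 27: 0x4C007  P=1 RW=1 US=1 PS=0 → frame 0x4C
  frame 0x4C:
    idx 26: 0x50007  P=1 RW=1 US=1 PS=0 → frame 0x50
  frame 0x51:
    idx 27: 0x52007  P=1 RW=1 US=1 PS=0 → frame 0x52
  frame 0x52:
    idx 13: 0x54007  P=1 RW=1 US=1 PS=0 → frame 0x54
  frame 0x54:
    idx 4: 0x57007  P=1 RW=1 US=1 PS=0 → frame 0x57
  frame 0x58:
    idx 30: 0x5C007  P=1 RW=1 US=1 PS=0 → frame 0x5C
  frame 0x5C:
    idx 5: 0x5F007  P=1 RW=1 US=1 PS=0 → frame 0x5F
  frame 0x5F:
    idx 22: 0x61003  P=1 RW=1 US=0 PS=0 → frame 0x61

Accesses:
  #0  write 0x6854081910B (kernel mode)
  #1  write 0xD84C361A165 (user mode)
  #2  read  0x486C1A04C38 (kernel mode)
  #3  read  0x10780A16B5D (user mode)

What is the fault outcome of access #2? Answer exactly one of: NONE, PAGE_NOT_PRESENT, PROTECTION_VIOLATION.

Trace:
#0 VA=0x6854081910B (w,kernel):
  L0 @0x37[13] → 0x3A007  P=1,RW=1,US=1,PS=0
  L1 @0x3A[21] → 0x3E007  P=1,RW=1,US=1,PS=0
  L2 @0x3E[4] → 0x40007  P=1,RW=1,US=1,PS=0
  L3 @0x40[25] → 0x44007  P=1,RW=1,US=1,PS=0
  → PA=0x4410B  (4 entries read)
#1 VA=0xD84C361A165 (w,user):
  L0 @0x37[27] → 0x45007  P=1,RW=1,US=1,PS=0
  L1 @0x45[19] → 0x49007  P=1,RW=1,US=1,PS=0
  L2 @0x49[27] → 0x4C007  P=1,RW=1,US=1,PS=0
  L3 @0x4C[26] → 0x50007  P=1,RW=1,US=1,PS=0
  → PA=0x50165  (4 entries read)
#2 VA=0x486C1A04C38 (r,kernel):
  L0 @0x37[9] → 0x51007  P=1,RW=1,US=1,PS=0
  L1 @0x51[27] → 0x52007  P=1,RW=1,US=1,PS=0
  L2 @0x52[13] → 0x54007  P=1,RW=1,US=1,PS=0
  L3 @0x54[4] → 0x57007  P=1,RW=1,US=1,PS=0
  → PA=0x57C38  (4 entries read)
#3 VA=0x10780A16B5D (r,user):
  L0 @0x37[2] → 0x58007  P=1,RW=1,US=1,PS=0
  L1 @0x58[30] → 0x5C007  P=1,RW=1,US=1,PS=0
  L2 @0x5C[5] → 0x5F007  P=1,RW=1,US=1,PS=0
  L3 @0x5F[22] → 0x61003  P=1,RW=1,US=0,PS=0
  → PROTECTION_VIOLATION  (4 entries read)

Access #2 fault: NONE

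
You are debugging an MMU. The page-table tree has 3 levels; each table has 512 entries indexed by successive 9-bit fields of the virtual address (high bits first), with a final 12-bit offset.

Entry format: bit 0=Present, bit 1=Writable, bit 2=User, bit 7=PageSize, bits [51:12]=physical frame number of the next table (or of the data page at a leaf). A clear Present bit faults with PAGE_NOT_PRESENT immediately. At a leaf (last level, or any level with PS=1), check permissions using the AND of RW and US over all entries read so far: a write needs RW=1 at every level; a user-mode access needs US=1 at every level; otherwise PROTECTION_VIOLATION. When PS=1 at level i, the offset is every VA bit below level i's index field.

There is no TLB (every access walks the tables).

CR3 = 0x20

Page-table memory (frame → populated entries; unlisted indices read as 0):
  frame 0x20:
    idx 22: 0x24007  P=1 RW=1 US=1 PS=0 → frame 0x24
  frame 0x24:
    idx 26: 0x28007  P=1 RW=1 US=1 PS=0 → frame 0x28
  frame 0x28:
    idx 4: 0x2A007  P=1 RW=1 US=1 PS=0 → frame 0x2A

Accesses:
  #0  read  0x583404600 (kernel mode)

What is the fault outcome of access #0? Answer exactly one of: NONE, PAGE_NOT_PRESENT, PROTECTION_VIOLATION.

Trace:
#0 VA=0x583404600 (r,kernel):
  [0] read 0x20 idx=22: raw=0x24007 flags P=1 W=1 U=1 S=0
  [1] read 0x24 idx=26: raw=0x28007 flags P=1 W=1 U=1 S=0
  [2] read 0x28 idx=4: raw=0x2A007 flags P=1 W=1 U=1 S=0
  → PA=0x2A600  (3 entries read)

Access #0 fault: NONE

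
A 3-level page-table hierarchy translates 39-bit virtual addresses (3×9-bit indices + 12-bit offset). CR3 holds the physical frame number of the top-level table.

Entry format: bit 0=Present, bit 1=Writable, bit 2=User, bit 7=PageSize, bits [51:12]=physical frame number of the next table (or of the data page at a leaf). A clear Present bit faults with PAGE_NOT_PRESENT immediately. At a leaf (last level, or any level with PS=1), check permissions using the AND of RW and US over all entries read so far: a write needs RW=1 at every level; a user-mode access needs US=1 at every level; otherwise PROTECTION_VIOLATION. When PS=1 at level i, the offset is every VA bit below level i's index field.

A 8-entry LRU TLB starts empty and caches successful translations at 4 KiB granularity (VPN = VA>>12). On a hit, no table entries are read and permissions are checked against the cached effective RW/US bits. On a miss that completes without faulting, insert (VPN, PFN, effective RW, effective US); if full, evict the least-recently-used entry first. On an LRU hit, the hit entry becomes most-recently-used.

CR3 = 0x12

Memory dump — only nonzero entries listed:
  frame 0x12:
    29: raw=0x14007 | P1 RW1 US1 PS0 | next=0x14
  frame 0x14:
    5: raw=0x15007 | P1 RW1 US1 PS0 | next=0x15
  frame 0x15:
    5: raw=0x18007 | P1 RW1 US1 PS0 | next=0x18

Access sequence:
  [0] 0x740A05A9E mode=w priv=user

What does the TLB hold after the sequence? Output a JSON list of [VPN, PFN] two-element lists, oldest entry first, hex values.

Per-access translation:
#0 VA=0x740A05A9E (w,user):
  [0] read 0x12 idx=29: raw=0x14007 flags P=1 W=1 U=1 S=0
  [1] read 0x14 idx=5: raw=0x15007 flags P=1 W=1 U=1 S=0
  [2] read 0x15 idx=5: raw=0x18007 flags P=1 W=1 U=1 S=0
  ⇒ phys 0x18A9E  [3 reads]

TLB: [["0x740A05", "0x18"]]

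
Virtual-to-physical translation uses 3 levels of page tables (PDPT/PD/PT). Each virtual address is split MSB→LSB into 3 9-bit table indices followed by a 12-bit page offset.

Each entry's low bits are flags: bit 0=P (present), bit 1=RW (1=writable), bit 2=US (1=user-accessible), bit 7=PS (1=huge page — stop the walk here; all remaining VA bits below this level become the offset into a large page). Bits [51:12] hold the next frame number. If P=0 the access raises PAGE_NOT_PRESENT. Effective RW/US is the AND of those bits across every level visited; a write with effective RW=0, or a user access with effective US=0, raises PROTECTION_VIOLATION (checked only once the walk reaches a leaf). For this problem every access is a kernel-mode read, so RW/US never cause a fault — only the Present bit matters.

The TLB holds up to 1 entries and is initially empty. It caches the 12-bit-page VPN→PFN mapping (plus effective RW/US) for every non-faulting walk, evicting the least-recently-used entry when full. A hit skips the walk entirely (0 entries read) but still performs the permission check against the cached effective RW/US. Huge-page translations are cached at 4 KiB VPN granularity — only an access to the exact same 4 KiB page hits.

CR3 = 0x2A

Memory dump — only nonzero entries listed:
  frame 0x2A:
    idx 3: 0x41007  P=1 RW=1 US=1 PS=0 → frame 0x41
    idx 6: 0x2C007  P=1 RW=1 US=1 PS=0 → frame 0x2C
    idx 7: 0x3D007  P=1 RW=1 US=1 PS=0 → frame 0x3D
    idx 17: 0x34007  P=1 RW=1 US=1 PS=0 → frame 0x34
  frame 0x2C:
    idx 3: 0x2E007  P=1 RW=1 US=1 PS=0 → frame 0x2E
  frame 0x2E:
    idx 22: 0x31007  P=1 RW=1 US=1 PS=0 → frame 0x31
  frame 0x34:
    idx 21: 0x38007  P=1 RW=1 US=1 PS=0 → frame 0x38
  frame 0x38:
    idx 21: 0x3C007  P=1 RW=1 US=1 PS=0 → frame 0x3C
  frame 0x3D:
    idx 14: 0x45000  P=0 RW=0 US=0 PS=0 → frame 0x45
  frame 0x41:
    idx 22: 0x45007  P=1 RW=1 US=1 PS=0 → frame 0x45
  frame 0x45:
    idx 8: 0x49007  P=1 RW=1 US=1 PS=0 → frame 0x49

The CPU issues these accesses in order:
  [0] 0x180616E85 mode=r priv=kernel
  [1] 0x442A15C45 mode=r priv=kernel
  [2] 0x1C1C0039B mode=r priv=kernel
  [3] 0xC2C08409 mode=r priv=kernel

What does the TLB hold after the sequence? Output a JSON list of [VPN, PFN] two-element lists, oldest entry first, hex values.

Trace:
#0 VA=0x180616E85 (r,kernel):
  [0] read 0x2A idx=6: raw=0x2C007 flags P=1 W=1 U=1 S=0
  [1] read 0x2C idx=3: raw=0x2E007 flags P=1 W=1 U=1 S=0
  [2] read 0x2E idx=22: raw=0x31007 flags P=1 W=1 U=1 S=0
  ⇒ phys 0x31E85  [3 reads]
#1 VA=0x442A15C45 (r,kernel):
  [0] read 0x2A idx=17: raw=0x34007 flags P=1 W=1 U=1 S=0
  [1] read 0x34 idx=21: raw=0x38007 flags P=1 W=1 U=1 S=0
  [2] read 0x38 idx=21: raw=0x3C007 flags P=1 W=1 U=1 S=0
  ⇒ phys 0x3CC45  [3 reads]
#2 VA=0x1C1C0039B (r,kernel):
  [0] read 0x2A idx=7: raw=0x3D007 flags P=1 W=1 U=1 S=0
  [1] read 0x3D idx=14: raw=0x45000 flags P=0 W=0 U=0 S=0
  → PAGE_NOT_PRESENT  (2 entries read)
#3 VA=0xC2C08409 (r,kernel):
  [0] read 0x2A idx=3: raw=0x41007 flags P=1 W=1 U=1 S=0
  [1] read 0x41 idx=22: raw=0x45007 flags P=1 W=1 U=1 S=0
  [2] read 0x45 idx=8: raw=0x49007 flags P=1 W=1 U=1 S=0
  ⇒ phys 0x49409  [3 reads]

TLB: [["0xC2C08", "0x49"]]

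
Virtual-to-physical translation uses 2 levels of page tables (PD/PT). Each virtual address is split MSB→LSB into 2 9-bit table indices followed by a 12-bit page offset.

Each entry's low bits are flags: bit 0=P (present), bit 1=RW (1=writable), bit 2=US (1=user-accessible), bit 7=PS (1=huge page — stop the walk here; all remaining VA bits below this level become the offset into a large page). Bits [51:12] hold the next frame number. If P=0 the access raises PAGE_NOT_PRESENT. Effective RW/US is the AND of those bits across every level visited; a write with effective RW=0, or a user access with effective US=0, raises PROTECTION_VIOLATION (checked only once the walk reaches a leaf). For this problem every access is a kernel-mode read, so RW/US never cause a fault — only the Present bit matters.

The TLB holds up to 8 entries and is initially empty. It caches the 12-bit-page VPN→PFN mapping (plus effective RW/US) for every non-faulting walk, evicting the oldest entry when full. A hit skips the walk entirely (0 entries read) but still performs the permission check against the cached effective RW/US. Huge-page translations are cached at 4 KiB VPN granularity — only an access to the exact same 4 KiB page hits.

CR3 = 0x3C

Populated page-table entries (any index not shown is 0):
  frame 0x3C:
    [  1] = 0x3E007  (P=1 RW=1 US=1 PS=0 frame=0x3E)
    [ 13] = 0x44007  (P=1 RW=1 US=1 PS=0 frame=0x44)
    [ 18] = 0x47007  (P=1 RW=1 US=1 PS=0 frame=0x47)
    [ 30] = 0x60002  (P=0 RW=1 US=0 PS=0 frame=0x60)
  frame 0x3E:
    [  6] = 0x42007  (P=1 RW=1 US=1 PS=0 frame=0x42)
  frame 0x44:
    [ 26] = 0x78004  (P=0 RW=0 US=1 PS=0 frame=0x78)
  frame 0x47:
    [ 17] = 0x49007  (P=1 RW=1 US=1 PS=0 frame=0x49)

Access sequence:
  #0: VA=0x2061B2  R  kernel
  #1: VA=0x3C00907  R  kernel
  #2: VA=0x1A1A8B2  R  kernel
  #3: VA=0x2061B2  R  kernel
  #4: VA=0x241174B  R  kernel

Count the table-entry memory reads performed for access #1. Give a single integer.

Walk each access:
#0 VA=0x2061B2 (r,kernel):
  lvl0: tbl 0x3C, slot 1 ⇒ 0x3E007 (P1/RW1/US1/PS0)
  lvl1: tbl 0x3E, slot 6 ⇒ 0x42007 (P1/RW1/US1/PS0)
  ⇒ phys 0x421B2  [2 reads]
#1 VA=0x3C00907 (r,kernel):
  lvl0: tbl 0x3C, slot 30 ⇒ 0x60002 (P0/RW1/US0/PS0)
  → PAGE_NOT_PRESENT  (1 entries read)
#2 VA=0x1A1A8B2 (r,kernel):
  lvl0: tbl 0x3C, slot 13 ⇒ 0x44007 (P1/RW1/US1/PS0)
  lvl1: tbl 0x44, slot 26 ⇒ 0x78004 (P0/RW0/US1/PS0)
  → PAGE_NOT_PRESENT  (2 entries read)
#3 VA=0x2061B2 (r,kernel):
  TLB hit vpn=0x206 → PA=0x421B2
#4 VA=0x241174B (r,kernel):
  lvl0: tbl 0x3C, slot 18 ⇒ 0x47007 (P1/RW1/US1/PS0)
  lvl1: tbl 0x47, slot 17 ⇒ 0x49007 (P1/RW1/US1/PS0)
  ⇒ phys 0x4974B  [2 reads]

Entries read for #1: 1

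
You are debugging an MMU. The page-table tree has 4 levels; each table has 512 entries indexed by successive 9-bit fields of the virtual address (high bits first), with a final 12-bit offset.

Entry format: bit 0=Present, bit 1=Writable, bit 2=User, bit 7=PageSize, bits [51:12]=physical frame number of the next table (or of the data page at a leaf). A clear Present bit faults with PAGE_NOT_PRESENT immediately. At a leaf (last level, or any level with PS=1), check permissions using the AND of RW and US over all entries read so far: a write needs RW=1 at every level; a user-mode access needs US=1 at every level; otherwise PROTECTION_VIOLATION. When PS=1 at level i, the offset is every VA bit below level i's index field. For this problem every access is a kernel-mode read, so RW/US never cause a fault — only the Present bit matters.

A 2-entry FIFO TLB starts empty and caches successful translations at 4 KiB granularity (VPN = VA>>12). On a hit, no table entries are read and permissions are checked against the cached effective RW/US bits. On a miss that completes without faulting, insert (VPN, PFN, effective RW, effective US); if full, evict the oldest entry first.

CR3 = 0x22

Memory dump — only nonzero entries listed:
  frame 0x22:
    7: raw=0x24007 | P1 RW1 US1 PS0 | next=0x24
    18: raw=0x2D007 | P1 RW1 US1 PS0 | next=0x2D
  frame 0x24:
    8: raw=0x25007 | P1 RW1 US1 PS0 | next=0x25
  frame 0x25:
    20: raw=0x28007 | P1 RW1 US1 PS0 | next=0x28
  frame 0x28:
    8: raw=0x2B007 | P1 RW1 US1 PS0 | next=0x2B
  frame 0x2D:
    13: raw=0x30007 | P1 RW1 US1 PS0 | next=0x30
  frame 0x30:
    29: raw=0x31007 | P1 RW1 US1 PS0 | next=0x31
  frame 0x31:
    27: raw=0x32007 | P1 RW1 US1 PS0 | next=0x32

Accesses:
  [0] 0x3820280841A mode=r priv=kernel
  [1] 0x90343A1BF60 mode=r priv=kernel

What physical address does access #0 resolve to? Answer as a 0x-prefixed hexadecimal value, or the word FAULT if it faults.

Walk each access:
#0 VA=0x3820280841A (r,kernel):
  [0] read 0x22 idx=7: raw=0x24007 flags P=1 W=1 U=1 S=0
  [1] read 0x24 idx=8: raw=0x25007 flags P=1 W=1 U=1 S=0
  [2] read 0x25 idx=20: raw=0x28007 flags P=1 W=1 U=1 S=0
  [3] read 0x28 idx=8: raw=0x2B007 flags P=1 W=1 U=1 S=0
  → PA=0x2B41A  (4 entries read)
#1 VA=0x90343A1BF60 (r,kernel):
  [0] read 0x22 idx=18: raw=0x2D007 flags P=1 W=1 U=1 S=0
  [1] read 0x2D idx=13: raw=0x30007 flags P=1 W=1 U=1 S=0
  [2] read 0x30 idx=29: raw=0x31007 flags P=1 W=1 U=1 S=0
  [3] read 0x31 idx=27: raw=0x32007 flags P=1 W=1 U=1 S=0
  → PA=0x32F60  (4 entries read)

Access #0 PA: 0x2B41A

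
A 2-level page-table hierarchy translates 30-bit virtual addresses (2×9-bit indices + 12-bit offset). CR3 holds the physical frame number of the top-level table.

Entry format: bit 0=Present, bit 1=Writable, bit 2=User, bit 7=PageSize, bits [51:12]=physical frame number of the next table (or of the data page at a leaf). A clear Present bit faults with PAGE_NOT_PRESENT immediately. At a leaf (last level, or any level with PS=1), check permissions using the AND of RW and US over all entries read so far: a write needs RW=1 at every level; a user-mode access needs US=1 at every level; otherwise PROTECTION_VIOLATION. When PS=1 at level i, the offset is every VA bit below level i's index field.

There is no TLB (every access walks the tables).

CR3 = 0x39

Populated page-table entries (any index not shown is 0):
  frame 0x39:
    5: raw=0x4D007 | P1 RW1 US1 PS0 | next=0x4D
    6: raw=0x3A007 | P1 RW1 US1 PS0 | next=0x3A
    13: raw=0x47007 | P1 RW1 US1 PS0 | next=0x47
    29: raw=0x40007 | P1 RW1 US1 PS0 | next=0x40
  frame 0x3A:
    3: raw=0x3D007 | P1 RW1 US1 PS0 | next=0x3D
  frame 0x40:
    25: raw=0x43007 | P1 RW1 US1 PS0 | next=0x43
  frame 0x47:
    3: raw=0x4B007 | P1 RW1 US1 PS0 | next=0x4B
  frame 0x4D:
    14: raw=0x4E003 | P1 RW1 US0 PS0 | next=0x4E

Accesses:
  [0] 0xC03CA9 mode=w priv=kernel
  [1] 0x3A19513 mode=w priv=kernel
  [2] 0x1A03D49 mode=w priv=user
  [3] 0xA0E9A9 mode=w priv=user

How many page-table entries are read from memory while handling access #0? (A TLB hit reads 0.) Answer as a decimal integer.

Trace:
#0 VA=0xC03CA9 (w,kernel):
  L0 @0x39[6] → 0x3A007  P=1,RW=1,US=1,PS=0
  L1 @0x3A[3] → 0x3D007  P=1,RW=1,US=1,PS=0
  → PA=0x3DCA9  (2 entries read)
#1 VA=0x3A19513 (w,kernel):
  L0 @0x39[29] → 0x40007  P=1,RW=1,US=1,PS=0
  L1 @0x40[25] → 0x43007  P=1,RW=1,US=1,PS=0
  → PA=0x43513  (2 entries read)
#2 VA=0x1A03D49 (w,user):
  L0 @0x39[13] → 0x47007  P=1,RW=1,US=1,PS=0
  L1 @0x47[3] → 0x4B007  P=1,RW=1,US=1,PS=0
  → PA=0x4BD49  (2 entries read)
#3 VA=0xA0E9A9 (w,user):
  L0 @0x39[5] → 0x4D007  P=1,RW=1,US=1,PS=0
  L1 @0x4D[14] → 0x4E003  P=1,RW=1,US=0,PS=0
  ✗ PROTECTION_VIOLATION  [2 reads]

Entries read for #0: 2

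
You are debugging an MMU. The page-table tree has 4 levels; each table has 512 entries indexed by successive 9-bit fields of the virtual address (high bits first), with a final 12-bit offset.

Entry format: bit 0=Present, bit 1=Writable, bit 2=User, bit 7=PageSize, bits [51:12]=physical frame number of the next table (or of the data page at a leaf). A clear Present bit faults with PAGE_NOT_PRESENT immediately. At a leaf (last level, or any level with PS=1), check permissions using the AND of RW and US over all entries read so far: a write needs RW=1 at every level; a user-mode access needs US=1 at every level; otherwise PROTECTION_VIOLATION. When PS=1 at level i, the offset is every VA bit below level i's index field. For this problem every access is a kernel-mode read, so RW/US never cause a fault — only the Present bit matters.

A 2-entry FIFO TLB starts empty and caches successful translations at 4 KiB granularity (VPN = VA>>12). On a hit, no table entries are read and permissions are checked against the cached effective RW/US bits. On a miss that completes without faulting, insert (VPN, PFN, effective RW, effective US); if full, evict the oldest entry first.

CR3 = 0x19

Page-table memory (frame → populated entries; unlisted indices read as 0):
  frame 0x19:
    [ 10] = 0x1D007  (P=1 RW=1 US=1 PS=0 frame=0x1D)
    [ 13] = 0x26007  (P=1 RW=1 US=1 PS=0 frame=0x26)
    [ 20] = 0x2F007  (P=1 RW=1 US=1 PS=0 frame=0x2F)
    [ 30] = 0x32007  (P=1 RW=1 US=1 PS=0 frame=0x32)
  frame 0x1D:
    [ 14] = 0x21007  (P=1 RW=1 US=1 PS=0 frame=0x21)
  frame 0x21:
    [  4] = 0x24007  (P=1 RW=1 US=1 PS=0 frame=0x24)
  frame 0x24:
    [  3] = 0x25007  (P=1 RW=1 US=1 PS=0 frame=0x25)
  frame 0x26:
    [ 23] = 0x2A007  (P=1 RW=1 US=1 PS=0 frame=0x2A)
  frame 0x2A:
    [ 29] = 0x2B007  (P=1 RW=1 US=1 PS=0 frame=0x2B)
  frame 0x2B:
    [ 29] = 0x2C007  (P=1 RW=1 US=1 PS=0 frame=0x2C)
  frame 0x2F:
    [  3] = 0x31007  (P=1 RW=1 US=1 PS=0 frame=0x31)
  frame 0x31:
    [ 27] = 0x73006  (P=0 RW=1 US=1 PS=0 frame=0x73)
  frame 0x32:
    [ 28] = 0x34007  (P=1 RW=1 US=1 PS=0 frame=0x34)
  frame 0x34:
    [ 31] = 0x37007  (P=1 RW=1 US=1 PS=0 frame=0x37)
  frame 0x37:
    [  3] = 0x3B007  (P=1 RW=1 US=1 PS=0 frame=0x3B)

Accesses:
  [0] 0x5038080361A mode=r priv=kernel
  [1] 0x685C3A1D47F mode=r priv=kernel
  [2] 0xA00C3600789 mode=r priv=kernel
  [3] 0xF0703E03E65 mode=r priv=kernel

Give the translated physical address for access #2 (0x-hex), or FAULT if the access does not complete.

Walk each access:
#0 VA=0x5038080361A (r,kernel):
  [0] read 0x19 idx=10: raw=0x1D007 flags P=1 W=1 U=1 S=0
  [1] read 0x1D idx=14: raw=0x21007 flags P=1 W=1 U=1 S=0
  [2] read 0x21 idx=4: raw=0x24007 flags P=1 W=1 U=1 S=0
  [3] read 0x24 idx=3: raw=0x25007 flags P=1 W=1 U=1 S=0
  ⇒ phys 0x2561A  [4 reads]
#1 VA=0x685C3A1D47F (r,kernel):
  [0] read 0x19 idx=13: raw=0x26007 flags P=1 W=1 U=1 S=0
  [1] read 0x26 idx=23: raw=0x2A007 flags P=1 W=1 U=1 S=0
  [2] read 0x2A idx=29: raw=0x2B007 flags P=1 W=1 U=1 S=0
  [3] read 0x2B idx=29: raw=0x2C007 flags P=1 W=1 U=1 S=0
  ⇒ phys 0x2C47F  [4 reads]
#2 VA=0xA00C3600789 (r,kernel):
  [0] read 0x19 idx=20: raw=0x2F007 flags P=1 W=1 U=1 S=0
  [1] read 0x2F idx=3: raw=0x31007 flags P=1 W=1 U=1 S=0
  [2] read 0x31 idx=27: raw=0x73006 flags P=0 W=1 U=1 S=0
  ⇒ fault: PAGE_NOT_PRESENT  — 3 lookups
#3 VA=0xF0703E03E65 (r,kernel):
  [0] read 0x19 idx=30: raw=0x32007 flags P=1 W=1 U=1 S=0
  [1] read 0x32 idx=28: raw=0x34007 flags P=1 W=1 U=1 S=0
  [2] read 0x34 idx=31: raw=0x37007 flags P=1 W=1 U=1 S=0
  [3] read 0x37 idx=3: raw=0x3B007 flags P=1 W=1 U=1 S=0
  ⇒ phys 0x3BE65  [4 reads]

Access #2 PA: FAULT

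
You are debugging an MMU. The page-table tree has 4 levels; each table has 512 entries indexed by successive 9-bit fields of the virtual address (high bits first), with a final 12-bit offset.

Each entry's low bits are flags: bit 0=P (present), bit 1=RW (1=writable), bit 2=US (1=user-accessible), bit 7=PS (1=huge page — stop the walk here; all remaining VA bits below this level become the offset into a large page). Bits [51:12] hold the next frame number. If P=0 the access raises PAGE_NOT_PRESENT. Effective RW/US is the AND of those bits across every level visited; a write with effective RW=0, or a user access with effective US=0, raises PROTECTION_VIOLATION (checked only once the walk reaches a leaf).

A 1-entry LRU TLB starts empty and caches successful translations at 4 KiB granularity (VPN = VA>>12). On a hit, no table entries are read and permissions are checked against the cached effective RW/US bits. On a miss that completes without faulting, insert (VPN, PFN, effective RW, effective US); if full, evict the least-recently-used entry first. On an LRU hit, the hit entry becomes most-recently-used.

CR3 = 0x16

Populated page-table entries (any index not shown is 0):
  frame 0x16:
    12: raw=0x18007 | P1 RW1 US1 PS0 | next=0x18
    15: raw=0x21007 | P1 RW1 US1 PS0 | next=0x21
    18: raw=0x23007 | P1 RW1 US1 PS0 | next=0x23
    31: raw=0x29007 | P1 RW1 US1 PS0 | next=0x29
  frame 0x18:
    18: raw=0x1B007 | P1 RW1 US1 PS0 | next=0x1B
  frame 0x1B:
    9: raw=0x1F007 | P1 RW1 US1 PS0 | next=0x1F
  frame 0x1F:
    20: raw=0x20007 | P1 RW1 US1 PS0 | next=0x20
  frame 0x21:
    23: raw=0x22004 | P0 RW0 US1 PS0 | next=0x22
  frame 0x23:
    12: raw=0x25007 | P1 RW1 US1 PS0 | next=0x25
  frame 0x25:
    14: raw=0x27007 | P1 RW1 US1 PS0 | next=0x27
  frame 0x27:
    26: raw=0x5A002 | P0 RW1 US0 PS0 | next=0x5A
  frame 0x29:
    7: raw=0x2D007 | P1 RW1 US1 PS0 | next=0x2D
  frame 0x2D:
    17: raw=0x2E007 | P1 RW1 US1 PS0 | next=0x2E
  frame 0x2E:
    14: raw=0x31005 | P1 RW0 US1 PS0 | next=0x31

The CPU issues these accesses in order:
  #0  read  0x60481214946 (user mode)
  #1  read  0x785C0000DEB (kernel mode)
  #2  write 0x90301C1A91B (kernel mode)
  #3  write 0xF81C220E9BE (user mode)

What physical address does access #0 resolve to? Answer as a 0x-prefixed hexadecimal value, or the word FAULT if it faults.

Walk each access:
#0 VA=0x60481214946 (r,user):
  L0 @0x16[12] → 0x18007  P=1,RW=1,US=1,PS=0
  L1 @0x18[18] → 0x1B007  P=1,RW=1,US=1,PS=0
  L2 @0x1B[9] → 0x1F007  P=1,RW=1,US=1,PS=0
  L3 @0x1F[20] → 0x20007  P=1,RW=1,US=1,PS=0
  ✓ 0x20946  — 4 lookups
#1 VA=0x785C0000DEB (r,kernel):
  L0 @0x16[15] → 0x21007  P=1,RW=1,US=1,PS=0
  L1 @0x21[23] → 0x22004  P=0,RW=0,US=1,PS=0
  ⇒ fault: PAGE_NOT_PRESENT  — 2 lookups
#2 VA=0x90301C1A91B (w,kernel):
  L0 @0x16[18] → 0x23007  P=1,RW=1,US=1,PS=0
  L1 @0x23[12] → 0x25007  P=1,RW=1,US=1,PS=0
  L2 @0x25[14] → 0x27007  P=1,RW=1,US=1,PS=0
  L3 @0x27[26] → 0x5A002  P=0,RW=1,US=0,PS=0
  ⇒ fault: PAGE_NOT_PRESENT  — 4 lookups
#3 VA=0xF81C220E9BE (w,user):
  L0 @0x16[31] → 0x29007  P=1,RW=1,US=1,PS=0
  L1 @0x29[7] → 0x2D007  P=1,RW=1,US=1,PS=0
  L2 @0x2D[17] → 0x2E007  P=1,RW=1,US=1,PS=0
  L3 @0x2E[14] → 0x31005  P=1,RW=0,US=1,PS=0
  ⇒ fault: PROTECTION_VIOLATION  — 4 lookups

Access #0 PA: 0x20946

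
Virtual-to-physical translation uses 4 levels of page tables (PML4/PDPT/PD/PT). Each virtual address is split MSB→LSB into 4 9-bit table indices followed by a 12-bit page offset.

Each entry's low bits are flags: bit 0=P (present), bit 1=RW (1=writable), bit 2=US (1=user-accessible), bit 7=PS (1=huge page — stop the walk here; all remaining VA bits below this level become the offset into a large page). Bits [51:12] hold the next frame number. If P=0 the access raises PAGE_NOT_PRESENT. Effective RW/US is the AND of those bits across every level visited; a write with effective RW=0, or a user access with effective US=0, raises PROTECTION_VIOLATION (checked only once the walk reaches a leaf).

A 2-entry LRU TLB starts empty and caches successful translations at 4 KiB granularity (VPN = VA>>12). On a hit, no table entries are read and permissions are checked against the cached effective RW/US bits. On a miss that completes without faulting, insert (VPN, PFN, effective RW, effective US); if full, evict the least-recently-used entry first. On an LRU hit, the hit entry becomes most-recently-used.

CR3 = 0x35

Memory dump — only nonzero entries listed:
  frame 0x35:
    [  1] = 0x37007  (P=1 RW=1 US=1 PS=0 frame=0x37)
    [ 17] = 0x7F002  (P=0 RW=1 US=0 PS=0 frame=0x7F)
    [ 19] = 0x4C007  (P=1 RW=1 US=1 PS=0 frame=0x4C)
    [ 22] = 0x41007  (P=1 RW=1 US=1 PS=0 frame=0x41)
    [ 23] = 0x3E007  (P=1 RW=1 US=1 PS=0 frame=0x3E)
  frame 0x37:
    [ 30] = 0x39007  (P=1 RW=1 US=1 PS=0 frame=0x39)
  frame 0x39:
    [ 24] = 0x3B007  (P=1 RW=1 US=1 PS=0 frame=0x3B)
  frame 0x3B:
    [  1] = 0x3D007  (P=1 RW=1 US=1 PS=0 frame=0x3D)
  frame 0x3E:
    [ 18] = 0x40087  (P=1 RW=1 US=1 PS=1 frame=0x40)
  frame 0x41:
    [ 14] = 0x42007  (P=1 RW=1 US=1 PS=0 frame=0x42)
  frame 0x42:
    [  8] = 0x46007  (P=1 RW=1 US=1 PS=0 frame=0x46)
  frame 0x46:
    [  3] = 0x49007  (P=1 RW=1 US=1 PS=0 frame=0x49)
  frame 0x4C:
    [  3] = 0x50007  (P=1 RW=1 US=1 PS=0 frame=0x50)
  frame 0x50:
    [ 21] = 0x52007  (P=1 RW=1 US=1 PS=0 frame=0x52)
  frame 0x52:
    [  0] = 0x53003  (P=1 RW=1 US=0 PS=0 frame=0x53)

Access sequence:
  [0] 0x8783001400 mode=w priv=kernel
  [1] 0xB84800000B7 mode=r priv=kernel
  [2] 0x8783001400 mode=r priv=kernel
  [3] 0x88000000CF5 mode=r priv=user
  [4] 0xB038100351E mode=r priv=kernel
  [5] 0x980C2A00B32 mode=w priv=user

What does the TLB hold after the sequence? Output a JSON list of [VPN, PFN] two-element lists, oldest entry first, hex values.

Per-access translation:
#0 VA=0x8783001400 (w,kernel):
  lvl0: tbl 0x35, slot 1 ⇒ 0x37007 (P1/RW1/US1/PS0)
  lvl1: tbl 0x37, slot 30 ⇒ 0x39007 (P1/RW1/US1/PS0)
  lvl2: tbl 0x39, slot 24 ⇒ 0x3B007 (P1/RW1/US1/PS0)
  lvl3: tbl 0x3B, slot 1 ⇒ 0x3D007 (P1/RW1/US1/PS0)
  → PA=0x3D400  (4 entries read)
#1 VA=0xB84800000B7 (r,kernel):
  lvl0: tbl 0x35, slot 23 ⇒ 0x3E007 (P1/RW1/US1/PS0)
  lvl1: tbl 0x3E, slot 18 ⇒ 0x40087 (P1/RW1/US1/PS1)
  → PA=0x400B7 (huge @L1)  (2 entries read)
#2 VA=0x8783001400 (r,kernel):
  TLB hit vpn=0x8783001 → PA=0x3D400
#3 VA=0x88000000CF5 (r,user):
  lvl0: tbl 0x35, slot 17 ⇒ 0x7F002 (P0/RW1/US0/PS0)
  ⇒ fault: PAGE_NOT_PRESENT  — 1 lookups
#4 VA=0xB038100351E (r,kernel):
  lvl0: tbl 0x35, slot 22 ⇒ 0x41007 (P1/RW1/US1/PS0)
  lvl1: tbl 0x41, slot 14 ⇒ 0x42007 (P1/RW1/US1/PS0)
  lvl2: tbl 0x42, slot 8 ⇒ 0x46007 (P1/RW1/US1/PS0)
  lvl3: tbl 0x46, slot 3 ⇒ 0x49007 (P1/RW1/US1/PS0)
  → PA=0x4951E  (4 entries read)
#5 VA=0x980C2A00B32 (w,user):
  lvl0: tbl 0x35, slot 19 ⇒ 0x4C007 (P1/RW1/US1/PS0)
  lvl1: tbl 0x4C, slot 3 ⇒ 0x50007 (P1/RW1/US1/PS0)
  lvl2: tbl 0x50, slot 21 ⇒ 0x52007 (P1/RW1/US1/PS0)
  lvl3: tbl 0x52, slot 0 ⇒ 0x53003 (P1/RW1/US0/PS0)
  ⇒ fault: PROTECTION_VIOLATION  — 4 lookups

TLB: [["0x8783001", "0x3D"], ["0xB0381003", "0x49"]]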